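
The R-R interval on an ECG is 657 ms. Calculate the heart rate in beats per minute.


HR = 60 / RR_interval(s)
RR = 657 ms = 0.657 s
HR = 60 / 0.657 = 91.32 bpm


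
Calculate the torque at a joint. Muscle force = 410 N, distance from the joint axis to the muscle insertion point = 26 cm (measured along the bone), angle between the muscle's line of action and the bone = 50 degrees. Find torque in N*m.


Torque = F * d * sin(theta)   (moment arm = d*sin(theta))
d = 26 cm = 0.26 m
Torque = 410 * 0.26 * sin(50)
Torque = 81.66 N*m


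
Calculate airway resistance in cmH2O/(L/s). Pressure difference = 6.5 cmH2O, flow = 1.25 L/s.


R = dP / flow
R = 6.5 / 1.25
R = 5.2 cmH2O/(L/s)


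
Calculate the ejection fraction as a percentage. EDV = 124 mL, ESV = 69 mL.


SV = EDV - ESV = 124 - 69 = 55 mL
EF = SV/EDV * 100 = 55/124 * 100
EF = 44.35%


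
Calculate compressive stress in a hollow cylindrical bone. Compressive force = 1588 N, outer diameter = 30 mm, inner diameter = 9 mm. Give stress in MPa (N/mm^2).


A = pi*(r_o^2 - r_i^2)
r_o = 15 mm, r_i = 4.5 mm
A = 643.241 mm^2
sigma = F/A = 1588 / 643.241
sigma = 2.469 MPa


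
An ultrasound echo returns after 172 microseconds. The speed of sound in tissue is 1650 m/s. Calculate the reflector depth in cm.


depth = c * t / 2
t = 172 us = 1.7200e-04 s
depth = 1650 * 1.7200e-04 / 2
depth = 0.1419 m = 14.19 cm


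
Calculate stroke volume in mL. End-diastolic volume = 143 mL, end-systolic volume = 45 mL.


SV = EDV - ESV
SV = 143 - 45
SV = 98 mL


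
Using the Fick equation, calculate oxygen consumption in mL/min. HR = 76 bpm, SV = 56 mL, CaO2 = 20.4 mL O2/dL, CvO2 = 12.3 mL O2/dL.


CO = HR*SV = 76*56/1000 = 4.256 L/min
a-v O2 diff = 20.4 - 12.3 = 8.1 mL/dL
VO2 = CO * (CaO2-CvO2) * 10 dL/L
VO2 = 4.256 * 8.1 * 10
VO2 = 344.7 mL/min


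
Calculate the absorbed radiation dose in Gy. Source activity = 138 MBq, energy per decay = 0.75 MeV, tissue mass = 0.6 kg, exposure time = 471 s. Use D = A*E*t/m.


A = 138 MBq = 1.3800e+08 Bq
E = 0.75 MeV = 1.2015e-13 J
D = A*E*t/m = 1.3800e+08*1.2015e-13*471/0.6
D = 0.01302 Gy


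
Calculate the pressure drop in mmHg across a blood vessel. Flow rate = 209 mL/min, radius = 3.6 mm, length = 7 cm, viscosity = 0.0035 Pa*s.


dP = 8*mu*L*Q / (pi*r^4)
Q = 209 mL/min = 3.48333e-06 m^3/s
dP = 12.9387 Pa = 12.9387 / 133.322 mmHg = 0.09705 mmHg


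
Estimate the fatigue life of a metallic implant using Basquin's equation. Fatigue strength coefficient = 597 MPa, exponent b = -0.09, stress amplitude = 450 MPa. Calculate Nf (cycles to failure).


sigma_a = sigma_f' * (2Nf)^b
2Nf = (sigma_a/sigma_f')^(1/b)
2Nf = (450/597)^(1/-0.09)
2Nf = 23.121723
Nf = 11.56


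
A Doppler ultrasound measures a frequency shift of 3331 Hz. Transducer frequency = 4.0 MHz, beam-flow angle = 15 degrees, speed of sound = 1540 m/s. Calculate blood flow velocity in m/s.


v = fd * c / (2 * f0 * cos(theta))
v = 3331 * 1540 / (2 * 4.0000e+06 * cos(15))
v = 0.6638 m/s


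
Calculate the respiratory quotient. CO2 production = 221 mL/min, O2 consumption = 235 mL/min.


RQ = VCO2 / VO2
RQ = 221 / 235
RQ = 0.9404


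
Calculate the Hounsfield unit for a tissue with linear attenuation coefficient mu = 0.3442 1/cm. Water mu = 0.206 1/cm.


HU = ((mu_tissue - mu_water) / mu_water) * 1000
HU = ((0.3442 - 0.206) / 0.206) * 1000
HU = 670.9


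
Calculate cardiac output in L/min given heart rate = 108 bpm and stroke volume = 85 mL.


CO = HR * SV
CO = 108 * 85 / 1000
CO = 9.18 L/min


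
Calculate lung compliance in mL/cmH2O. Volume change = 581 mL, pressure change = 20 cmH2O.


C = dV / dP
C = 581 / 20
C = 29.05 mL/cmH2O


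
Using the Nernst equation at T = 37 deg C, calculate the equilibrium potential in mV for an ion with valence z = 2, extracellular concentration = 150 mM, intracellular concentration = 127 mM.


E = (RT/(zF)) * ln(C_out/C_in)
T = 37 + 273.15 = 310.15 K
E = (8.314 * 310.15 / (2 * 96485)) * ln(150/127)
E = 2.224 mV


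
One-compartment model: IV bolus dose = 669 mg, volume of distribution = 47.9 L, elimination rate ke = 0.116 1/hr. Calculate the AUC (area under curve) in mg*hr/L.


C0 = Dose/Vd = 669/47.9 = 13.9666 mg/L
AUC = C0/ke = 13.9666/0.116
AUC = 120.4 mg*hr/L


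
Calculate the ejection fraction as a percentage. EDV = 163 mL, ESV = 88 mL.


SV = EDV - ESV = 163 - 88 = 75 mL
EF = SV/EDV * 100 = 75/163 * 100
EF = 46.01%


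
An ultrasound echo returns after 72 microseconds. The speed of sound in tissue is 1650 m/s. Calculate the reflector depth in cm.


depth = c * t / 2
t = 72 us = 7.2000e-05 s
depth = 1650 * 7.2000e-05 / 2
depth = 0.0594 m = 5.94 cm


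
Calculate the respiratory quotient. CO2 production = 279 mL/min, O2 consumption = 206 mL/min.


RQ = VCO2 / VO2
RQ = 279 / 206
RQ = 1.354


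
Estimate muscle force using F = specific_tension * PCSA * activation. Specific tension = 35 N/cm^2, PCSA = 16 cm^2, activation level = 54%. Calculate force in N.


F = sigma * PCSA * activation
F = 35 * 16 * 0.54
F = 302.4 N


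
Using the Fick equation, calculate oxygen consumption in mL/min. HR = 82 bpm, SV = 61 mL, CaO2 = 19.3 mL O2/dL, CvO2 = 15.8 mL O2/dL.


CO = HR*SV = 82*61/1000 = 5.002 L/min
a-v O2 diff = 19.3 - 15.8 = 3.5 mL/dL
VO2 = CO * (CaO2-CvO2) * 10 dL/L
VO2 = 5.002 * 3.5 * 10
VO2 = 175.1 mL/min


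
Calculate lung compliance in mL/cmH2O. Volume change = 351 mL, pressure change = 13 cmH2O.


C = dV / dP
C = 351 / 13
C = 27 mL/cmH2O


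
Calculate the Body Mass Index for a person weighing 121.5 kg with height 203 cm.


BMI = weight / height^2
height = 203 cm = 2.03 m
BMI = 121.5 / 2.03^2
BMI = 29.48 kg/m^2


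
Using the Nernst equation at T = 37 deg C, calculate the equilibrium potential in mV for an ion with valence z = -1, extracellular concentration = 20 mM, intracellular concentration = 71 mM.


E = (RT/(zF)) * ln(C_out/C_in)
T = 37 + 273.15 = 310.15 K
E = (8.314 * 310.15 / (-1 * 96485)) * ln(20/71)
E = 33.86 mV


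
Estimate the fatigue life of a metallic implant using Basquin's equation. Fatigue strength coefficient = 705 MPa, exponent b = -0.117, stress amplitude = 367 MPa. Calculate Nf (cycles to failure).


sigma_a = sigma_f' * (2Nf)^b
2Nf = (sigma_a/sigma_f')^(1/b)
2Nf = (367/705)^(1/-0.117)
2Nf = 265.01714
Nf = 132.5


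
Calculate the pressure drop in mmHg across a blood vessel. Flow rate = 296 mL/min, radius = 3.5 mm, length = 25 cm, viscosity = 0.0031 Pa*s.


dP = 8*mu*L*Q / (pi*r^4)
Q = 296 mL/min = 4.93333e-06 m^3/s
dP = 64.8798 Pa = 64.8798 / 133.322 mmHg = 0.4866 mmHg


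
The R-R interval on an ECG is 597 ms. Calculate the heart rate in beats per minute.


HR = 60 / RR_interval(s)
RR = 597 ms = 0.597 s
HR = 60 / 0.597 = 100.5 bpm


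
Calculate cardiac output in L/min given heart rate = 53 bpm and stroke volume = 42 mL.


CO = HR * SV
CO = 53 * 42 / 1000
CO = 2.226 L/min


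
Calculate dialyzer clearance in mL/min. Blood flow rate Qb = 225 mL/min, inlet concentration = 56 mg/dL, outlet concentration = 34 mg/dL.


K = Qb * (Cb_in - Cb_out) / Cb_in
K = 225 * (56 - 34) / 56
K = 88.39 mL/min


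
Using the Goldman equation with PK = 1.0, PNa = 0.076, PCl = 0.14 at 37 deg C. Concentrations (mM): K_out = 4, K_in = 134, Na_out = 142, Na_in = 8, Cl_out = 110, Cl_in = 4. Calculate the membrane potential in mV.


Vm = (RT/F)*ln((PK*Ko + PNa*Nao + PCl*Cli)/(PK*Ki + PNa*Nai + PCl*Clo))
Numer = 15.352, Denom = 150.008
Vm = -60.92 mV


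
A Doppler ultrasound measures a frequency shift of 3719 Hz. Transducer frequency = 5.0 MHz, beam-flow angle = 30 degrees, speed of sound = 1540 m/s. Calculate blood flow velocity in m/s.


v = fd * c / (2 * f0 * cos(theta))
v = 3719 * 1540 / (2 * 5.0000e+06 * cos(30))
v = 0.6613 m/s


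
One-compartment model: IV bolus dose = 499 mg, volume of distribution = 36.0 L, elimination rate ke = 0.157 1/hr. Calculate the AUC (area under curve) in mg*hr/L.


C0 = Dose/Vd = 499/36.0 = 13.8611 mg/L
AUC = C0/ke = 13.8611/0.157
AUC = 88.29 mg*hr/L


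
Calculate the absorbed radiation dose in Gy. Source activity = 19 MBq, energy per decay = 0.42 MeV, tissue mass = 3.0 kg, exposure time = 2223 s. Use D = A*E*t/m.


A = 19 MBq = 1.9000e+07 Bq
E = 0.42 MeV = 6.7284e-14 J
D = A*E*t/m = 1.9000e+07*6.7284e-14*2223/3.0
D = 9.4729e-04 Gy


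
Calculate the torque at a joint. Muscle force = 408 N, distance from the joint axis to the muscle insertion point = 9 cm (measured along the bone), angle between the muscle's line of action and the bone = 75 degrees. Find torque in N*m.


Torque = F * d * sin(theta)   (moment arm = d*sin(theta))
d = 9 cm = 0.09 m
Torque = 408 * 0.09 * sin(75)
Torque = 35.47 N*m


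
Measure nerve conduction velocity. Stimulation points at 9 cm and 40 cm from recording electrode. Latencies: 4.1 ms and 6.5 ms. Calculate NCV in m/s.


Distance = (40 - 9) / 100 = 0.31 m
dt = (6.5 - 4.1) / 1000 = 0.0024 s
NCV = dist / dt = 129.2 m/s


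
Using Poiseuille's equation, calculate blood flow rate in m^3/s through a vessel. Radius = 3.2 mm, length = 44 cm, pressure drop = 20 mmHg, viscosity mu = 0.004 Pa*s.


Q = pi*r^4*dP / (8*mu*L)
r = 0.0032 m, L = 0.44 m
dP = 20 mmHg = 2666.44 Pa
Q = 6.2385e-05 m^3/s


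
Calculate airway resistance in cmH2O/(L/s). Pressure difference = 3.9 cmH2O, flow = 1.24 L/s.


R = dP / flow
R = 3.9 / 1.24
R = 3.145 cmH2O/(L/s)


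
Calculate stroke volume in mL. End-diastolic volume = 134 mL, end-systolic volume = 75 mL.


SV = EDV - ESV
SV = 134 - 75
SV = 59 mL


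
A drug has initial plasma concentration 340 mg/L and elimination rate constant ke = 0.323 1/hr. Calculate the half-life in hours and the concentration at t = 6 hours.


t_half = ln(2) / ke = 0.693147 / 0.323 = 2.146 hr
C(t) = C0 * exp(-ke*t) = 340 * exp(-0.323*6)
C(6) = 48.96 mg/L


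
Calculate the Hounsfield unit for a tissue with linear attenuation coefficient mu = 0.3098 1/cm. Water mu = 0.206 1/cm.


HU = ((mu_tissue - mu_water) / mu_water) * 1000
HU = ((0.3098 - 0.206) / 0.206) * 1000
HU = 503.9


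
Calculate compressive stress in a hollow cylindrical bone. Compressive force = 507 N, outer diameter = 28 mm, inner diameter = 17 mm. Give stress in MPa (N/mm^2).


A = pi*(r_o^2 - r_i^2)
r_o = 14 mm, r_i = 8.5 mm
A = 388.772 mm^2
sigma = F/A = 507 / 388.772
sigma = 1.304 MPa


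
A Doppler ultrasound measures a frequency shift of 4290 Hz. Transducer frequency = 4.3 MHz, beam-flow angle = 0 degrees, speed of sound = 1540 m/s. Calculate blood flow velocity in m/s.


v = fd * c / (2 * f0 * cos(theta))
v = 4290 * 1540 / (2 * 4.3000e+06 * cos(0))
v = 0.7682 m/s


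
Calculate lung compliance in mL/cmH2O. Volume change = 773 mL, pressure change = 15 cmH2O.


C = dV / dP
C = 773 / 15
C = 51.53 mL/cmH2O


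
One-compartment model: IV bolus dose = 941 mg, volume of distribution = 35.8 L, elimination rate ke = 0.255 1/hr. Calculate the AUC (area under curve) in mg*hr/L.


C0 = Dose/Vd = 941/35.8 = 26.2849 mg/L
AUC = C0/ke = 26.2849/0.255
AUC = 103.1 mg*hr/L


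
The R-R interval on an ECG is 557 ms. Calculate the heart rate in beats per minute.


HR = 60 / RR_interval(s)
RR = 557 ms = 0.557 s
HR = 60 / 0.557 = 107.7 bpm


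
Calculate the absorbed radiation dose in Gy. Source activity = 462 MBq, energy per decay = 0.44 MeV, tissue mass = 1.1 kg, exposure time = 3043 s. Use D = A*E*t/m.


A = 462 MBq = 4.6200e+08 Bq
E = 0.44 MeV = 7.0488e-14 J
D = A*E*t/m = 4.6200e+08*7.0488e-14*3043/1.1
D = 0.09009 Gy


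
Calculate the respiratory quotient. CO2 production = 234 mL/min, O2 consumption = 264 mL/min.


RQ = VCO2 / VO2
RQ = 234 / 264
RQ = 0.8864


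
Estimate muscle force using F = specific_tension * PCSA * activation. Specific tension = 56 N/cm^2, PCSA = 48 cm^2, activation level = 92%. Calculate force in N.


F = sigma * PCSA * activation
F = 56 * 48 * 0.92
F = 2473 N


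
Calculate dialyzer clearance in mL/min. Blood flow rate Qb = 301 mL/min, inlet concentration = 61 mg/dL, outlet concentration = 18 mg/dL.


K = Qb * (Cb_in - Cb_out) / Cb_in
K = 301 * (61 - 18) / 61
K = 212.2 mL/min


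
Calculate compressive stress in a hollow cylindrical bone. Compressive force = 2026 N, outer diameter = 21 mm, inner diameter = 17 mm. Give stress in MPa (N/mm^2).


A = pi*(r_o^2 - r_i^2)
r_o = 10.5 mm, r_i = 8.5 mm
A = 119.381 mm^2
sigma = F/A = 2026 / 119.381
sigma = 16.97 MPa


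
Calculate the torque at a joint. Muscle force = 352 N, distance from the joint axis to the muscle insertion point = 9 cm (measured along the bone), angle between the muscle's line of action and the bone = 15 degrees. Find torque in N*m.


Torque = F * d * sin(theta)   (moment arm = d*sin(theta))
d = 9 cm = 0.09 m
Torque = 352 * 0.09 * sin(15)
Torque = 8.199 N*m


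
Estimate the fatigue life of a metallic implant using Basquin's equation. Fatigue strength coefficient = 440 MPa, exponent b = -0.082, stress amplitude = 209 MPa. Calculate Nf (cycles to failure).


sigma_a = sigma_f' * (2Nf)^b
2Nf = (sigma_a/sigma_f')^(1/b)
2Nf = (209/440)^(1/-0.082)
2Nf = 8765.1804
Nf = 4383


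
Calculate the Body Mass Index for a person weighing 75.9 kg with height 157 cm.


BMI = weight / height^2
height = 157 cm = 1.57 m
BMI = 75.9 / 1.57^2
BMI = 30.79 kg/m^2


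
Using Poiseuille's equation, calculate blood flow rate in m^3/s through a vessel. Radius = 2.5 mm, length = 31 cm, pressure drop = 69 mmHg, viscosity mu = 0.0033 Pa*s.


Q = pi*r^4*dP / (8*mu*L)
r = 0.0025 m, L = 0.31 m
dP = 69 mmHg = 9199.218 Pa
Q = 1.3794e-04 m^3/s


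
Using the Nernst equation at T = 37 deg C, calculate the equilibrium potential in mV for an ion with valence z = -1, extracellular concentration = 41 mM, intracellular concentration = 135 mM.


E = (RT/(zF)) * ln(C_out/C_in)
T = 37 + 273.15 = 310.15 K
E = (8.314 * 310.15 / (-1 * 96485)) * ln(41/135)
E = 31.85 mV


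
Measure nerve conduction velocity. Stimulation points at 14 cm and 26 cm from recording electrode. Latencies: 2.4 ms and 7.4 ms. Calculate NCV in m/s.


Distance = (26 - 14) / 100 = 0.12 m
dt = (7.4 - 2.4) / 1000 = 0.005 s
NCV = dist / dt = 24 m/s


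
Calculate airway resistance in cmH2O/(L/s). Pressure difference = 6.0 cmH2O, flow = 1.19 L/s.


R = dP / flow
R = 6.0 / 1.19
R = 5.042 cmH2O/(L/s)


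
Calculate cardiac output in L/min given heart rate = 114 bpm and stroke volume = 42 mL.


CO = HR * SV
CO = 114 * 42 / 1000
CO = 4.788 L/min


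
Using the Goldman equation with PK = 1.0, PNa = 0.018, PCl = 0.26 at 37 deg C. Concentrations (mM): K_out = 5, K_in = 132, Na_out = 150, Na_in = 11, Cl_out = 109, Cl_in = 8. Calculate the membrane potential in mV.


Vm = (RT/F)*ln((PK*Ko + PNa*Nao + PCl*Cli)/(PK*Ki + PNa*Nai + PCl*Clo))
Numer = 9.78, Denom = 160.538
Vm = -74.78 mV


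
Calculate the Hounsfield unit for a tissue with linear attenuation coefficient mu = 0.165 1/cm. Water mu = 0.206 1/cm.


HU = ((mu_tissue - mu_water) / mu_water) * 1000
HU = ((0.165 - 0.206) / 0.206) * 1000
HU = -199


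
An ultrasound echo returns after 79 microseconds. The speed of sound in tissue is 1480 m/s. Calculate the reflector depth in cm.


depth = c * t / 2
t = 79 us = 7.9000e-05 s
depth = 1480 * 7.9000e-05 / 2
depth = 0.05846 m = 5.846 cm


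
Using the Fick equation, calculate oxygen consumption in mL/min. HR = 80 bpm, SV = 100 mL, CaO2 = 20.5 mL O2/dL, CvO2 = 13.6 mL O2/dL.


CO = HR*SV = 80*100/1000 = 8 L/min
a-v O2 diff = 20.5 - 13.6 = 6.9 mL/dL
VO2 = CO * (CaO2-CvO2) * 10 dL/L
VO2 = 8 * 6.9 * 10
VO2 = 552 mL/min


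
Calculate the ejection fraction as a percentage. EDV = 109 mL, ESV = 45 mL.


SV = EDV - ESV = 109 - 45 = 64 mL
EF = SV/EDV * 100 = 64/109 * 100
EF = 58.72%


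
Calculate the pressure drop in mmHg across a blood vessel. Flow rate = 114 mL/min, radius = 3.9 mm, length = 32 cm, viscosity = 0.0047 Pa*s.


dP = 8*mu*L*Q / (pi*r^4)
Q = 114 mL/min = 1.9e-06 m^3/s
dP = 31.4545 Pa = 31.4545 / 133.322 mmHg = 0.2359 mmHg


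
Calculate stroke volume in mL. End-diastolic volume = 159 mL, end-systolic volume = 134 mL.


SV = EDV - ESV
SV = 159 - 134
SV = 25 mL


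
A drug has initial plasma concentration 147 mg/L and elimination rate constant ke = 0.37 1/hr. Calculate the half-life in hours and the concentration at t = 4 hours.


t_half = ln(2) / ke = 0.693147 / 0.37 = 1.873 hr
C(t) = C0 * exp(-ke*t) = 147 * exp(-0.37*4)
C(4) = 33.46 mg/L


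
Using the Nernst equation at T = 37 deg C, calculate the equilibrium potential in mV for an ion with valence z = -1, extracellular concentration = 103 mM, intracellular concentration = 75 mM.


E = (RT/(zF)) * ln(C_out/C_in)
T = 37 + 273.15 = 310.15 K
E = (8.314 * 310.15 / (-1 * 96485)) * ln(103/75)
E = -8.478 mV


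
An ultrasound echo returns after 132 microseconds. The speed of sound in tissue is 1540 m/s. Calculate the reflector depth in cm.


depth = c * t / 2
t = 132 us = 1.3200e-04 s
depth = 1540 * 1.3200e-04 / 2
depth = 0.10164 m = 10.164 cm


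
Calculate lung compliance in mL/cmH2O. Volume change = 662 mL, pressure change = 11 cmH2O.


C = dV / dP
C = 662 / 11
C = 60.18 mL/cmH2O


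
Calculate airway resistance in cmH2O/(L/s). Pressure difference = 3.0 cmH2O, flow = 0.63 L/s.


R = dP / flow
R = 3.0 / 0.63
R = 4.762 cmH2O/(L/s)


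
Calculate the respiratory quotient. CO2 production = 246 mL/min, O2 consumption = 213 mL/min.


RQ = VCO2 / VO2
RQ = 246 / 213
RQ = 1.155


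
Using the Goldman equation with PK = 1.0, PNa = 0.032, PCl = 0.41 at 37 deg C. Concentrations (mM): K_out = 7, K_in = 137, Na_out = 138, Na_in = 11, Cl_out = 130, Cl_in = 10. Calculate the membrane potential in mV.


Vm = (RT/F)*ln((PK*Ko + PNa*Nao + PCl*Cli)/(PK*Ki + PNa*Nai + PCl*Clo))
Numer = 15.516, Denom = 190.652
Vm = -67.04 mV


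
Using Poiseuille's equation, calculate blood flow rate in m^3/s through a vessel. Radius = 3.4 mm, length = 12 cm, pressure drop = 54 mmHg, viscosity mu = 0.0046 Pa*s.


Q = pi*r^4*dP / (8*mu*L)
r = 0.0034 m, L = 0.12 m
dP = 54 mmHg = 7199.388 Pa
Q = 6.8443e-04 m^3/s


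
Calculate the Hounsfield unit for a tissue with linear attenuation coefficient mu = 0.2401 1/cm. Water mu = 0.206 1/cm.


HU = ((mu_tissue - mu_water) / mu_water) * 1000
HU = ((0.2401 - 0.206) / 0.206) * 1000
HU = 165.5


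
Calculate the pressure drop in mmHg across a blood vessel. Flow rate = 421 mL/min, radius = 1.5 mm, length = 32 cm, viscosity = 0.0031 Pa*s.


dP = 8*mu*L*Q / (pi*r^4)
Q = 421 mL/min = 7.01667e-06 m^3/s
dP = 3501.21 Pa = 3501.21 / 133.322 mmHg = 26.26 mmHg


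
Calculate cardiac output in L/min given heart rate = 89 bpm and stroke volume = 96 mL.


CO = HR * SV
CO = 89 * 96 / 1000
CO = 8.544 L/min


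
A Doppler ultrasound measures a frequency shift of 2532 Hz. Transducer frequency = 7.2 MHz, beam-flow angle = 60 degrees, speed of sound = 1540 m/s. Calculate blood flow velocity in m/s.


v = fd * c / (2 * f0 * cos(theta))
v = 2532 * 1540 / (2 * 7.2000e+06 * cos(60))
v = 0.5416 m/s


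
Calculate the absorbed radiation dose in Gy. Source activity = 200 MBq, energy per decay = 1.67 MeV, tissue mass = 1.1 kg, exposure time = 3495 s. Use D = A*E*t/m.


A = 200 MBq = 2.0000e+08 Bq
E = 1.67 MeV = 2.67534e-13 J
D = A*E*t/m = 2.0000e+08*2.67534e-13*3495/1.1
D = 0.17 Gy


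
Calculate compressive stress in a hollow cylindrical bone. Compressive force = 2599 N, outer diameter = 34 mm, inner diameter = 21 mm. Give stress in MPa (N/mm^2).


A = pi*(r_o^2 - r_i^2)
r_o = 17 mm, r_i = 10.5 mm
A = 561.56 mm^2
sigma = F/A = 2599 / 561.56
sigma = 4.628 MPa


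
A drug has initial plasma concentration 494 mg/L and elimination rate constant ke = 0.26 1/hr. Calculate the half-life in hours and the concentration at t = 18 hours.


t_half = ln(2) / ke = 0.693147 / 0.26 = 2.666 hr
C(t) = C0 * exp(-ke*t) = 494 * exp(-0.26*18)
C(18) = 4.584 mg/L


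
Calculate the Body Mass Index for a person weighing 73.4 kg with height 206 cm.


BMI = weight / height^2
height = 206 cm = 2.06 m
BMI = 73.4 / 2.06^2
BMI = 17.3 kg/m^2


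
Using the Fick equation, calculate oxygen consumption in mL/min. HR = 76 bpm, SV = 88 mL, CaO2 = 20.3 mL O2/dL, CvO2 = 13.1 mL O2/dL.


CO = HR*SV = 76*88/1000 = 6.688 L/min
a-v O2 diff = 20.3 - 13.1 = 7.2 mL/dL
VO2 = CO * (CaO2-CvO2) * 10 dL/L
VO2 = 6.688 * 7.2 * 10
VO2 = 481.5 mL/min


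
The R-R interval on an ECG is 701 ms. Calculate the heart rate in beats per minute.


HR = 60 / RR_interval(s)
RR = 701 ms = 0.701 s
HR = 60 / 0.701 = 85.59 bpm


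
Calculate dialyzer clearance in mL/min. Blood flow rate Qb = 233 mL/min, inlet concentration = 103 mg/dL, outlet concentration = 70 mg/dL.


K = Qb * (Cb_in - Cb_out) / Cb_in
K = 233 * (103 - 70) / 103
K = 74.65 mL/min


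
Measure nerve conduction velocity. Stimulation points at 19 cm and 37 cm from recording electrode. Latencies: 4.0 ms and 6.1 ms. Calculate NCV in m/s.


Distance = (37 - 19) / 100 = 0.18 m
dt = (6.1 - 4.0) / 1000 = 0.0021 s
NCV = dist / dt = 85.71 m/s


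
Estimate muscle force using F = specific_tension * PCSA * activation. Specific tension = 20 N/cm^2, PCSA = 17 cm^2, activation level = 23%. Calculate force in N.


F = sigma * PCSA * activation
F = 20 * 17 * 0.23
F = 78.2 N


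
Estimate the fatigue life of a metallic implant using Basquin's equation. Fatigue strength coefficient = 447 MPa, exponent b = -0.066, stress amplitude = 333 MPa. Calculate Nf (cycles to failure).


sigma_a = sigma_f' * (2Nf)^b
2Nf = (sigma_a/sigma_f')^(1/b)
2Nf = (333/447)^(1/-0.066)
2Nf = 86.561061
Nf = 43.28


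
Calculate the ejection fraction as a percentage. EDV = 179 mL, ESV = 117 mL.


SV = EDV - ESV = 179 - 117 = 62 mL
EF = SV/EDV * 100 = 62/179 * 100
EF = 34.64%


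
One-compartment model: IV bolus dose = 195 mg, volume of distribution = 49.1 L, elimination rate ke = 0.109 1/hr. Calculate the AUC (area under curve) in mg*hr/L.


C0 = Dose/Vd = 195/49.1 = 3.97149 mg/L
AUC = C0/ke = 3.97149/0.109
AUC = 36.44 mg*hr/L


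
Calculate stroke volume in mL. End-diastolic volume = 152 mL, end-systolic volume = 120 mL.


SV = EDV - ESV
SV = 152 - 120
SV = 32 mL


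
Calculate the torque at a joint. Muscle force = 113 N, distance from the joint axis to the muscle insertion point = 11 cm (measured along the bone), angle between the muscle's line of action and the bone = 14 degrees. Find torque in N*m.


Torque = F * d * sin(theta)   (moment arm = d*sin(theta))
d = 11 cm = 0.11 m
Torque = 113 * 0.11 * sin(14)
Torque = 3.007 N*m


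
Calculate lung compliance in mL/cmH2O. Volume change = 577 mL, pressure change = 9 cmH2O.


C = dV / dP
C = 577 / 9
C = 64.11 mL/cmH2O


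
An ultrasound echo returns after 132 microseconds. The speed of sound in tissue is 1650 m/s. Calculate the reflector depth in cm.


depth = c * t / 2
t = 132 us = 1.3200e-04 s
depth = 1650 * 1.3200e-04 / 2
depth = 0.1089 m = 10.89 cm


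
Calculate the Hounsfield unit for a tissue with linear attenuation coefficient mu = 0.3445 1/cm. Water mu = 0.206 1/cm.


HU = ((mu_tissue - mu_water) / mu_water) * 1000
HU = ((0.3445 - 0.206) / 0.206) * 1000
HU = 672.3


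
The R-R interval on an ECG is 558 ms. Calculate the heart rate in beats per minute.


HR = 60 / RR_interval(s)
RR = 558 ms = 0.558 s
HR = 60 / 0.558 = 107.5 bpm


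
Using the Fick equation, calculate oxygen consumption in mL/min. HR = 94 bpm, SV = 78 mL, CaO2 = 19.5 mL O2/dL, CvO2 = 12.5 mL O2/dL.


CO = HR*SV = 94*78/1000 = 7.332 L/min
a-v O2 diff = 19.5 - 12.5 = 7 mL/dL
VO2 = CO * (CaO2-CvO2) * 10 dL/L
VO2 = 7.332 * 7 * 10
VO2 = 513.2 mL/min


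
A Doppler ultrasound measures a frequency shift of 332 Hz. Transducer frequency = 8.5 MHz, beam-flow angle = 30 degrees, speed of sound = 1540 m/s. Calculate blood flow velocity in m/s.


v = fd * c / (2 * f0 * cos(theta))
v = 332 * 1540 / (2 * 8.5000e+06 * cos(30))
v = 0.03473 m/s


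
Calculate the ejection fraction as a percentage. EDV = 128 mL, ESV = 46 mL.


SV = EDV - ESV = 128 - 46 = 82 mL
EF = SV/EDV * 100 = 82/128 * 100
EF = 64.06%


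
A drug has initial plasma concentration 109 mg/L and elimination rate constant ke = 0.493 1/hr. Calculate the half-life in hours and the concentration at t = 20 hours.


t_half = ln(2) / ke = 0.693147 / 0.493 = 1.406 hr
C(t) = C0 * exp(-ke*t) = 109 * exp(-0.493*20)
C(20) = 0.005692 mg/L


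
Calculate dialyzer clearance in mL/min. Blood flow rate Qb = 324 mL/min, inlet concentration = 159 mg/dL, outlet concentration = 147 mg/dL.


K = Qb * (Cb_in - Cb_out) / Cb_in
K = 324 * (159 - 147) / 159
K = 24.45 mL/min


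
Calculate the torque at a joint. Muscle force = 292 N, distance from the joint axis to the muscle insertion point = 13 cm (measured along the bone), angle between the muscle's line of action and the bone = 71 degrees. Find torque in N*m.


Torque = F * d * sin(theta)   (moment arm = d*sin(theta))
d = 13 cm = 0.13 m
Torque = 292 * 0.13 * sin(71)
Torque = 35.89 N*m


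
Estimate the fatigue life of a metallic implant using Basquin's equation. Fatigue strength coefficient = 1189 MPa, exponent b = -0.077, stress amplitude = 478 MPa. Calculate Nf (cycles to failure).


sigma_a = sigma_f' * (2Nf)^b
2Nf = (sigma_a/sigma_f')^(1/b)
2Nf = (478/1189)^(1/-0.077)
2Nf = 137930.97
Nf = 6.897e+04


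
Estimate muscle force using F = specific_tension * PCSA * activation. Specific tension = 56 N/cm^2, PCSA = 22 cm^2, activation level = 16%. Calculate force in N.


F = sigma * PCSA * activation
F = 56 * 22 * 0.16
F = 197.1 N


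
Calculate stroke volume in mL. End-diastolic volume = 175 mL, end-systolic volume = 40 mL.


SV = EDV - ESV
SV = 175 - 40
SV = 135 mL


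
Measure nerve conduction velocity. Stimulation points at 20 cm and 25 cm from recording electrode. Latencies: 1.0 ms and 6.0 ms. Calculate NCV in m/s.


Distance = (25 - 20) / 100 = 0.05 m
dt = (6.0 - 1.0) / 1000 = 0.005 s
NCV = dist / dt = 10 m/s


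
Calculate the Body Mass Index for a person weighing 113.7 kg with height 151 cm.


BMI = weight / height^2
height = 151 cm = 1.51 m
BMI = 113.7 / 1.51^2
BMI = 49.87 kg/m^2


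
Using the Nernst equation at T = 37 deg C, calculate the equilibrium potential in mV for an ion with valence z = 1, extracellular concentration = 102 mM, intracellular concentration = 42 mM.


E = (RT/(zF)) * ln(C_out/C_in)
T = 37 + 273.15 = 310.15 K
E = (8.314 * 310.15 / (1 * 96485)) * ln(102/42)
E = 23.71 mV


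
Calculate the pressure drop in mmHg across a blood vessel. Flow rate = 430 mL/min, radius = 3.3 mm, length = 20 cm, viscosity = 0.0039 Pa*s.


dP = 8*mu*L*Q / (pi*r^4)
Q = 430 mL/min = 7.16667e-06 m^3/s
dP = 120.032 Pa = 120.032 / 133.322 mmHg = 0.9003 mmHg


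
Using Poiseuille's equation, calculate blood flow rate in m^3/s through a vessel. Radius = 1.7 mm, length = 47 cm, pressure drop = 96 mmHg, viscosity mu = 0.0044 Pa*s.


Q = pi*r^4*dP / (8*mu*L)
r = 0.0017 m, L = 0.47 m
dP = 96 mmHg = 12798.912 Pa
Q = 2.0299e-05 m^3/s


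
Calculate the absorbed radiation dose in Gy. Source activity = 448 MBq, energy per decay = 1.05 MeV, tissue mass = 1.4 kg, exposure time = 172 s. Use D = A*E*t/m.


A = 448 MBq = 4.4800e+08 Bq
E = 1.05 MeV = 1.6821e-13 J
D = A*E*t/m = 4.4800e+08*1.6821e-13*172/1.4
D = 0.009258 Gy


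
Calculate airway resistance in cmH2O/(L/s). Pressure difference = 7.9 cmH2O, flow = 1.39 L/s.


R = dP / flow
R = 7.9 / 1.39
R = 5.683 cmH2O/(L/s)


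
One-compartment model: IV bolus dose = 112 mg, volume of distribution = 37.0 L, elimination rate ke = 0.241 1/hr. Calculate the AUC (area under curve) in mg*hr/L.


C0 = Dose/Vd = 112/37.0 = 3.02703 mg/L
AUC = C0/ke = 3.02703/0.241
AUC = 12.56 mg*hr/L


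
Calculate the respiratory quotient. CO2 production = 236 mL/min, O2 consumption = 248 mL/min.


RQ = VCO2 / VO2
RQ = 236 / 248
RQ = 0.9516


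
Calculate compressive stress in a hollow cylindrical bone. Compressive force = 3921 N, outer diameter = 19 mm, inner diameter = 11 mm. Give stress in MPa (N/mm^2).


A = pi*(r_o^2 - r_i^2)
r_o = 9.5 mm, r_i = 5.5 mm
A = 188.496 mm^2
sigma = F/A = 3921 / 188.496
sigma = 20.8 MPa


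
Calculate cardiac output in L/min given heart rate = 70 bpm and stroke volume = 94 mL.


CO = HR * SV
CO = 70 * 94 / 1000
CO = 6.58 L/min


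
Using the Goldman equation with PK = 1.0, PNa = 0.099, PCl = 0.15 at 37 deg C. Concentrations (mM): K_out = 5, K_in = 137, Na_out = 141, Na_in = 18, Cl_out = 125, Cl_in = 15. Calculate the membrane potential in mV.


Vm = (RT/F)*ln((PK*Ko + PNa*Nao + PCl*Cli)/(PK*Ki + PNa*Nai + PCl*Clo))
Numer = 21.209, Denom = 157.532
Vm = -53.59 mV


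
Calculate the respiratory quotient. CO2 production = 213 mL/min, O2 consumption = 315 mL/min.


RQ = VCO2 / VO2
RQ = 213 / 315
RQ = 0.6762


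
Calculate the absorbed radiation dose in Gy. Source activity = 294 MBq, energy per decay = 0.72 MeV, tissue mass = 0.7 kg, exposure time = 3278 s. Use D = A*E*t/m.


A = 294 MBq = 2.9400e+08 Bq
E = 0.72 MeV = 1.15344e-13 J
D = A*E*t/m = 2.9400e+08*1.15344e-13*3278/0.7
D = 0.1588 Gy


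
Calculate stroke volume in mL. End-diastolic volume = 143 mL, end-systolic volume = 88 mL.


SV = EDV - ESV
SV = 143 - 88
SV = 55 mL


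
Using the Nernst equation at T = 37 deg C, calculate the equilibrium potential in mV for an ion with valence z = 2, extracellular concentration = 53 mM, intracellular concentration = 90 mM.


E = (RT/(zF)) * ln(C_out/C_in)
T = 37 + 273.15 = 310.15 K
E = (8.314 * 310.15 / (2 * 96485)) * ln(53/90)
E = -7.076 mV


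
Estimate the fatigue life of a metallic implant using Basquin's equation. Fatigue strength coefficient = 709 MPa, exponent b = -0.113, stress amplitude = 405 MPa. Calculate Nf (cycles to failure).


sigma_a = sigma_f' * (2Nf)^b
2Nf = (sigma_a/sigma_f')^(1/b)
2Nf = (405/709)^(1/-0.113)
2Nf = 141.94975
Nf = 70.97


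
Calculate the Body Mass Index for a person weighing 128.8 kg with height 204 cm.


BMI = weight / height^2
height = 204 cm = 2.04 m
BMI = 128.8 / 2.04^2
BMI = 30.95 kg/m^2


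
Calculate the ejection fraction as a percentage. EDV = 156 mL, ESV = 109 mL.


SV = EDV - ESV = 156 - 109 = 47 mL
EF = SV/EDV * 100 = 47/156 * 100
EF = 30.13%


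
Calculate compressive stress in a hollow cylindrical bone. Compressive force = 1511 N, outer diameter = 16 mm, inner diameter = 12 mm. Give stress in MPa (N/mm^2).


A = pi*(r_o^2 - r_i^2)
r_o = 8 mm, r_i = 6 mm
A = 87.9646 mm^2
sigma = F/A = 1511 / 87.9646
sigma = 17.18 MPa


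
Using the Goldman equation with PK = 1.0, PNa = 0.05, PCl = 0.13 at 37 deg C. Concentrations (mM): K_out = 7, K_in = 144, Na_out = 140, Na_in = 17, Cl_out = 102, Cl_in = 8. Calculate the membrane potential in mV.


Vm = (RT/F)*ln((PK*Ko + PNa*Nao + PCl*Cli)/(PK*Ki + PNa*Nai + PCl*Clo))
Numer = 15.04, Denom = 158.11
Vm = -62.87 mV


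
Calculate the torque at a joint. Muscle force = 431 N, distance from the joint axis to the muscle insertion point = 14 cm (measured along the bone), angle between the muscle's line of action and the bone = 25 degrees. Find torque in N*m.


Torque = F * d * sin(theta)   (moment arm = d*sin(theta))
d = 14 cm = 0.14 m
Torque = 431 * 0.14 * sin(25)
Torque = 25.5 N*m


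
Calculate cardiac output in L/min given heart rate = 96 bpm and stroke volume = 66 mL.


CO = HR * SV
CO = 96 * 66 / 1000
CO = 6.336 L/min


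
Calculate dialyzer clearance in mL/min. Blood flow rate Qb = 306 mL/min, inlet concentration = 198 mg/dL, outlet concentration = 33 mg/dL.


K = Qb * (Cb_in - Cb_out) / Cb_in
K = 306 * (198 - 33) / 198
K = 255 mL/min


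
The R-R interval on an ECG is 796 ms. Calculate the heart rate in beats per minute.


HR = 60 / RR_interval(s)
RR = 796 ms = 0.796 s
HR = 60 / 0.796 = 75.38 bpm


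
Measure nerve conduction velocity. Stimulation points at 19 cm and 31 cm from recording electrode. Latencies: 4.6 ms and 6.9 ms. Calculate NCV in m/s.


Distance = (31 - 19) / 100 = 0.12 m
dt = (6.9 - 4.6) / 1000 = 0.0023 s
NCV = dist / dt = 52.17 m/s


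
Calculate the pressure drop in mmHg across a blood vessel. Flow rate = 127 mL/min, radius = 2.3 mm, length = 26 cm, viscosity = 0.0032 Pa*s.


dP = 8*mu*L*Q / (pi*r^4)
Q = 127 mL/min = 2.11667e-06 m^3/s
dP = 160.253 Pa = 160.253 / 133.322 mmHg = 1.202 mmHg


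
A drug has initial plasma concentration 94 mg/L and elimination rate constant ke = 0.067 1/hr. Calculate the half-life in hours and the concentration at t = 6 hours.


t_half = ln(2) / ke = 0.693147 / 0.067 = 10.35 hr
C(t) = C0 * exp(-ke*t) = 94 * exp(-0.067*6)
C(6) = 62.88 mg/L


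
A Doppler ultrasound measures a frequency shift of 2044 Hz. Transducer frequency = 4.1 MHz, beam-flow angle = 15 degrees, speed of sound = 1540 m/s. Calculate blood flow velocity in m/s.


v = fd * c / (2 * f0 * cos(theta))
v = 2044 * 1540 / (2 * 4.1000e+06 * cos(15))
v = 0.3974 m/s


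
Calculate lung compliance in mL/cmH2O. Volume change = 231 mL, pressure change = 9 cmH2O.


C = dV / dP
C = 231 / 9
C = 25.67 mL/cmH2O


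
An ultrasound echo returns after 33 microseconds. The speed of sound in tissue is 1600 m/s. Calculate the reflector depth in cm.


depth = c * t / 2
t = 33 us = 3.3000e-05 s
depth = 1600 * 3.3000e-05 / 2
depth = 0.0264 m = 2.64 cm


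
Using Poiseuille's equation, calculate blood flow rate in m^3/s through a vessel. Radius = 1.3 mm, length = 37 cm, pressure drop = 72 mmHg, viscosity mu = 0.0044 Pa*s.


Q = pi*r^4*dP / (8*mu*L)
r = 0.0013 m, L = 0.37 m
dP = 72 mmHg = 9599.184 Pa
Q = 6.6132e-06 m^3/s


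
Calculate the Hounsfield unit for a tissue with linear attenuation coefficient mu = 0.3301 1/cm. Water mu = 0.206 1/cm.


HU = ((mu_tissue - mu_water) / mu_water) * 1000
HU = ((0.3301 - 0.206) / 0.206) * 1000
HU = 602.4


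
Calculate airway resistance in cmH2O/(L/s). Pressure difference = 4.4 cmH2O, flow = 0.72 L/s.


R = dP / flow
R = 4.4 / 0.72
R = 6.111 cmH2O/(L/s)


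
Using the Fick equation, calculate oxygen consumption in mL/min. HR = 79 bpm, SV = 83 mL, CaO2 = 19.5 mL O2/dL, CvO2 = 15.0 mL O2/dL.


CO = HR*SV = 79*83/1000 = 6.557 L/min
a-v O2 diff = 19.5 - 15.0 = 4.5 mL/dL
VO2 = CO * (CaO2-CvO2) * 10 dL/L
VO2 = 6.557 * 4.5 * 10
VO2 = 295.1 mL/min


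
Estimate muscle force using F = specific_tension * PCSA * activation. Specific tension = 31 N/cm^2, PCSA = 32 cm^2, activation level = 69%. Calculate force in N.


F = sigma * PCSA * activation
F = 31 * 32 * 0.69
F = 684.5 N


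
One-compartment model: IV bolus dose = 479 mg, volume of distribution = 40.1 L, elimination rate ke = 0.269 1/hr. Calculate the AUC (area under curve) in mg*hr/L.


C0 = Dose/Vd = 479/40.1 = 11.9451 mg/L
AUC = C0/ke = 11.9451/0.269
AUC = 44.41 mg*hr/L


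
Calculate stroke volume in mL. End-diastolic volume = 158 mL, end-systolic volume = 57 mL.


SV = EDV - ESV
SV = 158 - 57
SV = 101 mL


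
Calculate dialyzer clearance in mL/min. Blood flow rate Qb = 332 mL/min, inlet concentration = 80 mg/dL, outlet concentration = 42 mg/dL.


K = Qb * (Cb_in - Cb_out) / Cb_in
K = 332 * (80 - 42) / 80
K = 157.7 mL/min


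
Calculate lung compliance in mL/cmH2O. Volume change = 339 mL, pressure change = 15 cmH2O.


C = dV / dP
C = 339 / 15
C = 22.6 mL/cmH2O


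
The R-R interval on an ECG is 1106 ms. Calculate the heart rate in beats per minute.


HR = 60 / RR_interval(s)
RR = 1106 ms = 1.106 s
HR = 60 / 1.106 = 54.25 bpm


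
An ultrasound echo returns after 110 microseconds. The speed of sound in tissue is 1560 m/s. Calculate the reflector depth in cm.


depth = c * t / 2
t = 110 us = 1.1000e-04 s
depth = 1560 * 1.1000e-04 / 2
depth = 0.0858 m = 8.58 cm


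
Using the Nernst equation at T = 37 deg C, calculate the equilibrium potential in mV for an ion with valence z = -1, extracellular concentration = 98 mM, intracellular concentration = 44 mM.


E = (RT/(zF)) * ln(C_out/C_in)
T = 37 + 273.15 = 310.15 K
E = (8.314 * 310.15 / (-1 * 96485)) * ln(98/44)
E = -21.4 mV


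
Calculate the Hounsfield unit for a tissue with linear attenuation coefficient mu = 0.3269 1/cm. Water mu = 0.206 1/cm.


HU = ((mu_tissue - mu_water) / mu_water) * 1000
HU = ((0.3269 - 0.206) / 0.206) * 1000
HU = 586.9


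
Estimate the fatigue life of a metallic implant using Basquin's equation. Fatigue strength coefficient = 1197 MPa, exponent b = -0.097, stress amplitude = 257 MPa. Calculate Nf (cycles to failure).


sigma_a = sigma_f' * (2Nf)^b
2Nf = (sigma_a/sigma_f')^(1/b)
2Nf = (257/1197)^(1/-0.097)
2Nf = 7731397.7
Nf = 3.8657e+06


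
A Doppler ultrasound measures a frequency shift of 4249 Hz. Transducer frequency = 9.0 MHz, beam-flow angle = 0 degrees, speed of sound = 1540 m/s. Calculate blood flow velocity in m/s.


v = fd * c / (2 * f0 * cos(theta))
v = 4249 * 1540 / (2 * 9.0000e+06 * cos(0))
v = 0.3635 m/s


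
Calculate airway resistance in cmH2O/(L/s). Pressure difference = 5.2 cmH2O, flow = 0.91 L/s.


R = dP / flow
R = 5.2 / 0.91
R = 5.714 cmH2O/(L/s)


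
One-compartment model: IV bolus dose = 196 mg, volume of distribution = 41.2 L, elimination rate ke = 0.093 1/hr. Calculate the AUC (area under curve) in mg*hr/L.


C0 = Dose/Vd = 196/41.2 = 4.75728 mg/L
AUC = C0/ke = 4.75728/0.093
AUC = 51.15 mg*hr/L


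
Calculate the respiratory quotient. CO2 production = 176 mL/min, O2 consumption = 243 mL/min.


RQ = VCO2 / VO2
RQ = 176 / 243
RQ = 0.7243


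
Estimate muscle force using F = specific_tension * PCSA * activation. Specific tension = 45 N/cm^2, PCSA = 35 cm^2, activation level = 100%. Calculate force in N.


F = sigma * PCSA * activation
F = 45 * 35 * 1
F = 1575 N


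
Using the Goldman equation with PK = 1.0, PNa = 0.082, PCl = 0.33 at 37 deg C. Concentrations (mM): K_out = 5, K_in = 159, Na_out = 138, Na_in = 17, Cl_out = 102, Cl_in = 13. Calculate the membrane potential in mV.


Vm = (RT/F)*ln((PK*Ko + PNa*Nao + PCl*Cli)/(PK*Ki + PNa*Nai + PCl*Clo))
Numer = 20.606, Denom = 194.054
Vm = -59.93 mV


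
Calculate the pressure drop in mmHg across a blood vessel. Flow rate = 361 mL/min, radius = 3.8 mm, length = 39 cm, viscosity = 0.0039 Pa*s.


dP = 8*mu*L*Q / (pi*r^4)
Q = 361 mL/min = 6.01667e-06 m^3/s
dP = 111.761 Pa = 111.761 / 133.322 mmHg = 0.8383 mmHg


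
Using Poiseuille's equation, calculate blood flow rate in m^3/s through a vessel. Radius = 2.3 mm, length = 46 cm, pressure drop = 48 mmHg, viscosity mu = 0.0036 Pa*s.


Q = pi*r^4*dP / (8*mu*L)
r = 0.0023 m, L = 0.46 m
dP = 48 mmHg = 6399.456 Pa
Q = 4.2467e-05 m^3/s


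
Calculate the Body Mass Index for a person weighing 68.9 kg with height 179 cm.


BMI = weight / height^2
height = 179 cm = 1.79 m
BMI = 68.9 / 1.79^2
BMI = 21.5 kg/m^2


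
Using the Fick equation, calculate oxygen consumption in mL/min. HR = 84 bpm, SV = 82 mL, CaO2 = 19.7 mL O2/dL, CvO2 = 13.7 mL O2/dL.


CO = HR*SV = 84*82/1000 = 6.888 L/min
a-v O2 diff = 19.7 - 13.7 = 6 mL/dL
VO2 = CO * (CaO2-CvO2) * 10 dL/L
VO2 = 6.888 * 6 * 10
VO2 = 413.3 mL/min


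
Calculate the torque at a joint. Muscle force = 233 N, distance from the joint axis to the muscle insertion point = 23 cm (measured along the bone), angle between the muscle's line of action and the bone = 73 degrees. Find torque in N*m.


Torque = F * d * sin(theta)   (moment arm = d*sin(theta))
d = 23 cm = 0.23 m
Torque = 233 * 0.23 * sin(73)
Torque = 51.25 N*m


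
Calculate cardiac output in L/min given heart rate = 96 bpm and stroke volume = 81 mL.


CO = HR * SV
CO = 96 * 81 / 1000
CO = 7.776 L/min


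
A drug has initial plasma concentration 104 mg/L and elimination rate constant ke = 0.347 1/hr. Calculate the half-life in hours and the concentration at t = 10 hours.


t_half = ln(2) / ke = 0.693147 / 0.347 = 1.998 hr
C(t) = C0 * exp(-ke*t) = 104 * exp(-0.347*10)
C(10) = 3.236 mg/L
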